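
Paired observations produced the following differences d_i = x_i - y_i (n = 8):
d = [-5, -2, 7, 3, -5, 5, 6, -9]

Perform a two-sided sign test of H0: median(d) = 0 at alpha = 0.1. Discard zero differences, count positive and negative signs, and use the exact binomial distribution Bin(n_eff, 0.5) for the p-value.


Step 1: Discard zero differences. Original n = 8; n_eff = number of nonzero differences = 8.
Nonzero differences (with sign): -5, -2, +7, +3, -5, +5, +6, -9
Step 2: Count signs: positive = 4, negative = 4.
Step 3: Under H0: P(positive) = 0.5, so the number of positives S ~ Bin(8, 0.5).
Step 4: Two-sided exact p-value = sum of Bin(8,0.5) probabilities at or below the observed probability = 1.000000.
Step 5: alpha = 0.1. fail to reject H0.

n_eff = 8, pos = 4, neg = 4, p = 1.000000, fail to reject H0.


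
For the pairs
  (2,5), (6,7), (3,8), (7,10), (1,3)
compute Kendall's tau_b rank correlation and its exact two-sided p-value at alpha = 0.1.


Step 1: Enumerate the 10 unordered pairs (i,j) with i<j and classify each by sign(x_j-x_i) * sign(y_j-y_i).
  (1,2):dx=+4,dy=+2->C; (1,3):dx=+1,dy=+3->C; (1,4):dx=+5,dy=+5->C; (1,5):dx=-1,dy=-2->C
  (2,3):dx=-3,dy=+1->D; (2,4):dx=+1,dy=+3->C; (2,5):dx=-5,dy=-4->C; (3,4):dx=+4,dy=+2->C
  (3,5):dx=-2,dy=-5->C; (4,5):dx=-6,dy=-7->C
Step 2: C = 9, D = 1, total pairs = 10.
Step 3: tau = (C - D)/(n(n-1)/2) = (9 - 1)/10 = 0.800000.
Step 4: Exact two-sided p-value (enumerate n! = 120 permutations of y under H0): p = 0.083333.
Step 5: alpha = 0.1. reject H0.

tau_b = 0.8000 (C=9, D=1), p = 0.083333, reject H0.


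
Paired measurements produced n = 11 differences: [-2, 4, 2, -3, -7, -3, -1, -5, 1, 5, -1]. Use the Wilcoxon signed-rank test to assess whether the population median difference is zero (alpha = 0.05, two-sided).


Step 1: Drop any zero differences (none here) and take |d_i|.
|d| = [2, 4, 2, 3, 7, 3, 1, 5, 1, 5, 1]
Step 2: Midrank |d_i| (ties get averaged ranks).
ranks: |2|->4.5, |4|->8, |2|->4.5, |3|->6.5, |7|->11, |3|->6.5, |1|->2, |5|->9.5, |1|->2, |5|->9.5, |1|->2
Step 3: Attach original signs; sum ranks with positive sign and with negative sign.
W+ = 8 + 4.5 + 2 + 9.5 = 24
W- = 4.5 + 6.5 + 11 + 6.5 + 2 + 9.5 + 2 = 42
(Check: W+ + W- = 66 should equal n(n+1)/2 = 66.)
Step 4: Test statistic W = min(W+, W-) = 24.
Step 5: Ties in |d|, so use the tie-corrected normal approximation.
        E[W] = n(n+1)/4 = 11*12/4 = 33.
        Tie groups: |d|=1 (t=3), |d|=2 (t=2), |d|=3 (t=2), |d|=5 (t=2); sum(t^3 - t) = 42.
        Var[W] = n(n+1)(2n+1)/24 - sum(t^3-t)/48 = 3036/24 - 42/48 = 125.625.
        z = (W - E[W]) / sqrt(Var[W]) = (24 - 33) / 11.2083 = -0.8030.
        Two-sided p = 2*Phi(z) = 0.421987.
Step 6: alpha = 0.05. fail to reject H0.

W+ = 24, W- = 42, W = min = 24, p = 0.421987, fail to reject H0.


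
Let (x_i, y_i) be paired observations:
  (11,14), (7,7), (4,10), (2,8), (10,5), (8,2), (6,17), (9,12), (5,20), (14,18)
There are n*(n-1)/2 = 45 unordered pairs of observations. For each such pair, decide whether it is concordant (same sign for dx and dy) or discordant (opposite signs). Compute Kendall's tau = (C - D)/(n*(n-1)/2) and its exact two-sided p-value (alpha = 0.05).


Step 1: Enumerate the 45 unordered pairs (i,j) with i<j and classify each by sign(x_j-x_i) * sign(y_j-y_i).
  (1,2):dx=-4,dy=-7->C; (1,3):dx=-7,dy=-4->C; (1,4):dx=-9,dy=-6->C; (1,5):dx=-1,dy=-9->C
  (1,6):dx=-3,dy=-12->C; (1,7):dx=-5,dy=+3->D; (1,8):dx=-2,dy=-2->C; (1,9):dx=-6,dy=+6->D
  (1,10):dx=+3,dy=+4->C; (2,3):dx=-3,dy=+3->D; (2,4):dx=-5,dy=+1->D; (2,5):dx=+3,dy=-2->D
  (2,6):dx=+1,dy=-5->D; (2,7):dx=-1,dy=+10->D; (2,8):dx=+2,dy=+5->C; (2,9):dx=-2,dy=+13->D
  (2,10):dx=+7,dy=+11->C; (3,4):dx=-2,dy=-2->C; (3,5):dx=+6,dy=-5->D; (3,6):dx=+4,dy=-8->D
  (3,7):dx=+2,dy=+7->C; (3,8):dx=+5,dy=+2->C; (3,9):dx=+1,dy=+10->C; (3,10):dx=+10,dy=+8->C
  (4,5):dx=+8,dy=-3->D; (4,6):dx=+6,dy=-6->D; (4,7):dx=+4,dy=+9->C; (4,8):dx=+7,dy=+4->C
  (4,9):dx=+3,dy=+12->C; (4,10):dx=+12,dy=+10->C; (5,6):dx=-2,dy=-3->C; (5,7):dx=-4,dy=+12->D
  (5,8):dx=-1,dy=+7->D; (5,9):dx=-5,dy=+15->D; (5,10):dx=+4,dy=+13->C; (6,7):dx=-2,dy=+15->D
  (6,8):dx=+1,dy=+10->C; (6,9):dx=-3,dy=+18->D; (6,10):dx=+6,dy=+16->C; (7,8):dx=+3,dy=-5->D
  (7,9):dx=-1,dy=+3->D; (7,10):dx=+8,dy=+1->C; (8,9):dx=-4,dy=+8->D; (8,10):dx=+5,dy=+6->C
  (9,10):dx=+9,dy=-2->D
Step 2: C = 24, D = 21, total pairs = 45.
Step 3: tau = (C - D)/(n(n-1)/2) = (24 - 21)/45 = 0.066667.
Step 4: Exact two-sided p-value (enumerate n! = 3628800 permutations of y under H0): p = 0.861801.
Step 5: alpha = 0.05. fail to reject H0.

tau_b = 0.0667 (C=24, D=21), p = 0.861801, fail to reject H0.


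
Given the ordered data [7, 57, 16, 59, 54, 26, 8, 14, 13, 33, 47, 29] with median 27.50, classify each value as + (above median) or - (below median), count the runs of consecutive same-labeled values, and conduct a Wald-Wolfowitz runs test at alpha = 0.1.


Step 1: Compute median = 27.50; label A = above, B = below.
Labels in order: BABAABBBBAAA  (n_A = 6, n_B = 6)
Step 2: Count runs R = 6.
Step 3: Under H0 (random ordering), E[R] = 2*n_A*n_B/(n_A+n_B) + 1 = 2*6*6/12 + 1 = 7.0000.
        Var[R] = 2*n_A*n_B*(2*n_A*n_B - n_A - n_B) / ((n_A+n_B)^2 * (n_A+n_B-1)) = 4320/1584 = 2.7273.
        SD[R] = 1.6514.
Step 4: Continuity-corrected z = (R + 0.5 - E[R]) / SD[R] = (6 + 0.5 - 7.0000) / 1.6514 = -0.3028.
Step 5: Two-sided p-value via normal approximation = 2*(1 - Phi(|z|)) = 0.762069.
Step 6: alpha = 0.1. fail to reject H0.

R = 6, z = -0.3028, p = 0.762069, fail to reject H0.


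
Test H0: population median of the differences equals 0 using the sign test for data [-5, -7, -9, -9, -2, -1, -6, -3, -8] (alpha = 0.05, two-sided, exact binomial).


Step 1: Discard zero differences. Original n = 9; n_eff = number of nonzero differences = 9.
Nonzero differences (with sign): -5, -7, -9, -9, -2, -1, -6, -3, -8
Step 2: Count signs: positive = 0, negative = 9.
Step 3: Under H0: P(positive) = 0.5, so the number of positives S ~ Bin(9, 0.5).
Step 4: Two-sided exact p-value = sum of Bin(9,0.5) probabilities at or below the observed probability = 0.003906.
Step 5: alpha = 0.05. reject H0.

n_eff = 9, pos = 0, neg = 9, p = 0.003906, reject H0.


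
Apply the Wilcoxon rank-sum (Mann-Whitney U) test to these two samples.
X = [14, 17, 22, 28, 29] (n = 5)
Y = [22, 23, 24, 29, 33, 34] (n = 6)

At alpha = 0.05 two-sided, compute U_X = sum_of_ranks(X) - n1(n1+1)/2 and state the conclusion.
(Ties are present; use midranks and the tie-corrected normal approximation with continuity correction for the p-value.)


Step 1: Combine and sort all 11 observations; assign midranks.
sorted (value, group): (14,X), (17,X), (22,X), (22,Y), (23,Y), (24,Y), (28,X), (29,X), (29,Y), (33,Y), (34,Y)
ranks: 14->1, 17->2, 22->3.5, 22->3.5, 23->5, 24->6, 28->7, 29->8.5, 29->8.5, 33->10, 34->11
Step 2: Rank sum for X: R1 = 1 + 2 + 3.5 + 7 + 8.5 = 22.
Step 3: U_X = R1 - n1(n1+1)/2 = 22 - 5*6/2 = 22 - 15 = 7.
       U_Y = n1*n2 - U_X = 30 - 7 = 23.
Step 4: Ties are present, so use the tie-corrected normal approximation (with continuity correction) for the p-value.
Step 5: p-value = 0.168954; compare to alpha = 0.05. fail to reject H0.

U_X = 7, p = 0.168954, fail to reject H0 at alpha = 0.05.


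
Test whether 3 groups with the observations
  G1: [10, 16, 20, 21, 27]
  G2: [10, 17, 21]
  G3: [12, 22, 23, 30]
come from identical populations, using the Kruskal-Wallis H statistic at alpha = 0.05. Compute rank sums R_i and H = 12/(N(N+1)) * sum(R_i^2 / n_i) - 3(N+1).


Step 1: Combine all N = 12 observations and assign midranks.
sorted (value, group, rank): (10,G1,1.5), (10,G2,1.5), (12,G3,3), (16,G1,4), (17,G2,5), (20,G1,6), (21,G1,7.5), (21,G2,7.5), (22,G3,9), (23,G3,10), (27,G1,11), (30,G3,12)
Step 2: Sum ranks within each group.
R_1 = 30 (n_1 = 5)
R_2 = 14 (n_2 = 3)
R_3 = 34 (n_3 = 4)
Step 3: H = 12/(N(N+1)) * sum(R_i^2/n_i) - 3(N+1)
     = 12/(12*13) * (30^2/5 + 14^2/3 + 34^2/4) - 3*13
     = 0.076923 * 534.333 - 39
     = 2.102564.
Step 4: Ties present; correction factor C = 1 - 12/(12^3 - 12) = 0.993007. Corrected H = 2.102564 / 0.993007 = 2.117371.
Step 5: Under H0, H ~ chi^2(2); p-value = 0.346912.
Step 6: alpha = 0.05. fail to reject H0.

H = 2.1174, df = 2, p = 0.346912, fail to reject H0.


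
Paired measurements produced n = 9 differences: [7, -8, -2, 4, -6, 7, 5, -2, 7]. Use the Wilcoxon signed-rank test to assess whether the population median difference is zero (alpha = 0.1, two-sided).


Step 1: Drop any zero differences (none here) and take |d_i|.
|d| = [7, 8, 2, 4, 6, 7, 5, 2, 7]
Step 2: Midrank |d_i| (ties get averaged ranks).
ranks: |7|->7, |8|->9, |2|->1.5, |4|->3, |6|->5, |7|->7, |5|->4, |2|->1.5, |7|->7
Step 3: Attach original signs; sum ranks with positive sign and with negative sign.
W+ = 7 + 3 + 7 + 4 + 7 = 28
W- = 9 + 1.5 + 5 + 1.5 = 17
(Check: W+ + W- = 45 should equal n(n+1)/2 = 45.)
Step 4: Test statistic W = min(W+, W-) = 17.
Step 5: Ties in |d|, so use the tie-corrected normal approximation.
        E[W] = n(n+1)/4 = 9*10/4 = 22.5.
        Tie groups: |d|=2 (t=2), |d|=7 (t=3); sum(t^3 - t) = 30.
        Var[W] = n(n+1)(2n+1)/24 - sum(t^3-t)/48 = 1710/24 - 30/48 = 70.625.
        z = (W - E[W]) / sqrt(Var[W]) = (17 - 22.5) / 8.4039 = -0.6545.
        Two-sided p = 2*Phi(z) = 0.512815.
Step 6: alpha = 0.1. fail to reject H0.

W+ = 28, W- = 17, W = min = 17, p = 0.512815, fail to reject H0.


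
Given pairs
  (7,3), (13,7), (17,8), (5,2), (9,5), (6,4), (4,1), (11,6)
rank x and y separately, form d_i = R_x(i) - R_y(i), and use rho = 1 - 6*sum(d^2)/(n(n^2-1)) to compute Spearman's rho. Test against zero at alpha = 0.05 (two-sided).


Step 1: Rank x and y separately (midranks; no ties here).
rank(x): 7->4, 13->7, 17->8, 5->2, 9->5, 6->3, 4->1, 11->6
rank(y): 3->3, 7->7, 8->8, 2->2, 5->5, 4->4, 1->1, 6->6
Step 2: d_i = R_x(i) - R_y(i); compute d_i^2.
  (4-3)^2=1, (7-7)^2=0, (8-8)^2=0, (2-2)^2=0, (5-5)^2=0, (3-4)^2=1, (1-1)^2=0, (6-6)^2=0
sum(d^2) = 2.
Step 3: rho = 1 - 6*2 / (8*(8^2 - 1)) = 1 - 12/504 = 0.976190.
Step 4: Under H0, t = rho * sqrt((n-2)/(1-rho^2)) = 11.0235 ~ t(6).
Step 5: Two-sided p-value from the t-distribution with 6 df = 0.000033.
Step 6: alpha = 0.05. reject H0.

rho = 0.9762, p = 0.000033, reject H0 at alpha = 0.05.


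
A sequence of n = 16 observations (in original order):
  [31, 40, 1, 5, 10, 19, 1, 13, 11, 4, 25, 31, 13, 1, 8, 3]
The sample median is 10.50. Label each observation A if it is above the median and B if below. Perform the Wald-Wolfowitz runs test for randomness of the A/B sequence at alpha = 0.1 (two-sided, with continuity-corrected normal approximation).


Step 1: Compute median = 10.50; label A = above, B = below.
Labels in order: AABBBABAABAAABBB  (n_A = 8, n_B = 8)
Step 2: Count runs R = 8.
Step 3: Under H0 (random ordering), E[R] = 2*n_A*n_B/(n_A+n_B) + 1 = 2*8*8/16 + 1 = 9.0000.
        Var[R] = 2*n_A*n_B*(2*n_A*n_B - n_A - n_B) / ((n_A+n_B)^2 * (n_A+n_B-1)) = 14336/3840 = 3.7333.
        SD[R] = 1.9322.
Step 4: Continuity-corrected z = (R + 0.5 - E[R]) / SD[R] = (8 + 0.5 - 9.0000) / 1.9322 = -0.2588.
Step 5: Two-sided p-value via normal approximation = 2*(1 - Phi(|z|)) = 0.795809.
Step 6: alpha = 0.1. fail to reject H0.

R = 8, z = -0.2588, p = 0.795809, fail to reject H0.


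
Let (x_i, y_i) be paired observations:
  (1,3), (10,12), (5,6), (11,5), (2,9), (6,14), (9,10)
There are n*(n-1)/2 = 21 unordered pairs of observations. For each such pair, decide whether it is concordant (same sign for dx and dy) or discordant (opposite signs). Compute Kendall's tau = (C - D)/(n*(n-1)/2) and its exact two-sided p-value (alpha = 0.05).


Step 1: Enumerate the 21 unordered pairs (i,j) with i<j and classify each by sign(x_j-x_i) * sign(y_j-y_i).
  (1,2):dx=+9,dy=+9->C; (1,3):dx=+4,dy=+3->C; (1,4):dx=+10,dy=+2->C; (1,5):dx=+1,dy=+6->C
  (1,6):dx=+5,dy=+11->C; (1,7):dx=+8,dy=+7->C; (2,3):dx=-5,dy=-6->C; (2,4):dx=+1,dy=-7->D
  (2,5):dx=-8,dy=-3->C; (2,6):dx=-4,dy=+2->D; (2,7):dx=-1,dy=-2->C; (3,4):dx=+6,dy=-1->D
  (3,5):dx=-3,dy=+3->D; (3,6):dx=+1,dy=+8->C; (3,7):dx=+4,dy=+4->C; (4,5):dx=-9,dy=+4->D
  (4,6):dx=-5,dy=+9->D; (4,7):dx=-2,dy=+5->D; (5,6):dx=+4,dy=+5->C; (5,7):dx=+7,dy=+1->C
  (6,7):dx=+3,dy=-4->D
Step 2: C = 13, D = 8, total pairs = 21.
Step 3: tau = (C - D)/(n(n-1)/2) = (13 - 8)/21 = 0.238095.
Step 4: Exact two-sided p-value (enumerate n! = 5040 permutations of y under H0): p = 0.561905.
Step 5: alpha = 0.05. fail to reject H0.

tau_b = 0.2381 (C=13, D=8), p = 0.561905, fail to reject H0.


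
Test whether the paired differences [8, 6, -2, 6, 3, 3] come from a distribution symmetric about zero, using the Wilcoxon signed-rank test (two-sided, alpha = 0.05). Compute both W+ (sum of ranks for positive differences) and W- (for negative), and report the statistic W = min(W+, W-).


Step 1: Drop any zero differences (none here) and take |d_i|.
|d| = [8, 6, 2, 6, 3, 3]
Step 2: Midrank |d_i| (ties get averaged ranks).
ranks: |8|->6, |6|->4.5, |2|->1, |6|->4.5, |3|->2.5, |3|->2.5
Step 3: Attach original signs; sum ranks with positive sign and with negative sign.
W+ = 6 + 4.5 + 4.5 + 2.5 + 2.5 = 20
W- = 1 = 1
(Check: W+ + W- = 21 should equal n(n+1)/2 = 21.)
Step 4: Test statistic W = min(W+, W-) = 1.
Step 5: Ties in |d|, so use the tie-corrected normal approximation.
        E[W] = n(n+1)/4 = 6*7/4 = 10.5.
        Tie groups: |d|=3 (t=2), |d|=6 (t=2); sum(t^3 - t) = 12.
        Var[W] = n(n+1)(2n+1)/24 - sum(t^3-t)/48 = 546/24 - 12/48 = 22.5.
        z = (W - E[W]) / sqrt(Var[W]) = (1 - 10.5) / 4.7434 = -2.0028.
        Two-sided p = 2*Phi(z) = 0.045201.
Step 6: alpha = 0.05. reject H0.

W+ = 20, W- = 1, W = min = 1, p = 0.045201, reject H0.


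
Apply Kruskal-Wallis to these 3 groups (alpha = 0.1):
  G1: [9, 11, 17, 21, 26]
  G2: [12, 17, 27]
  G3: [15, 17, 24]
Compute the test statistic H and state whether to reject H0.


Step 1: Combine all N = 11 observations and assign midranks.
sorted (value, group, rank): (9,G1,1), (11,G1,2), (12,G2,3), (15,G3,4), (17,G1,6), (17,G2,6), (17,G3,6), (21,G1,8), (24,G3,9), (26,G1,10), (27,G2,11)
Step 2: Sum ranks within each group.
R_1 = 27 (n_1 = 5)
R_2 = 20 (n_2 = 3)
R_3 = 19 (n_3 = 3)
Step 3: H = 12/(N(N+1)) * sum(R_i^2/n_i) - 3(N+1)
     = 12/(11*12) * (27^2/5 + 20^2/3 + 19^2/3) - 3*12
     = 0.090909 * 399.467 - 36
     = 0.315152.
Step 4: Ties present; correction factor C = 1 - 24/(11^3 - 11) = 0.981818. Corrected H = 0.315152 / 0.981818 = 0.320988.
Step 5: Under H0, H ~ chi^2(2); p-value = 0.851723.
Step 6: alpha = 0.1. fail to reject H0.

H = 0.3210, df = 2, p = 0.851723, fail to reject H0.


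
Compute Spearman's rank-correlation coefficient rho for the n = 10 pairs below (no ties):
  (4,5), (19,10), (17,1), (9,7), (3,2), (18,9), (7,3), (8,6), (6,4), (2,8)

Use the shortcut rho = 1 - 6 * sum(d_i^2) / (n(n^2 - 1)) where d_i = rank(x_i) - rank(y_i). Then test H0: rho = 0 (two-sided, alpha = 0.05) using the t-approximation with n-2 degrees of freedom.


Step 1: Rank x and y separately (midranks; no ties here).
rank(x): 4->3, 19->10, 17->8, 9->7, 3->2, 18->9, 7->5, 8->6, 6->4, 2->1
rank(y): 5->5, 10->10, 1->1, 7->7, 2->2, 9->9, 3->3, 6->6, 4->4, 8->8
Step 2: d_i = R_x(i) - R_y(i); compute d_i^2.
  (3-5)^2=4, (10-10)^2=0, (8-1)^2=49, (7-7)^2=0, (2-2)^2=0, (9-9)^2=0, (5-3)^2=4, (6-6)^2=0, (4-4)^2=0, (1-8)^2=49
sum(d^2) = 106.
Step 3: rho = 1 - 6*106 / (10*(10^2 - 1)) = 1 - 636/990 = 0.357576.
Step 4: Under H0, t = rho * sqrt((n-2)/(1-rho^2)) = 1.0830 ~ t(8).
Step 5: Two-sided p-value from the t-distribution with 8 df = 0.310376.
Step 6: alpha = 0.05. fail to reject H0.

rho = 0.3576, p = 0.310376, fail to reject H0 at alpha = 0.05.


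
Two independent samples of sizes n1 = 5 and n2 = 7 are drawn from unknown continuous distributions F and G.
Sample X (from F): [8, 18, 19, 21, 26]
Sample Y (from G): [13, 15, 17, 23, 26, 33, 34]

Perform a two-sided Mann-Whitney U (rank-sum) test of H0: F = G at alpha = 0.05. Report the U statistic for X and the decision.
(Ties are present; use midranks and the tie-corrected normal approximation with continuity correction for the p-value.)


Step 1: Combine and sort all 12 observations; assign midranks.
sorted (value, group): (8,X), (13,Y), (15,Y), (17,Y), (18,X), (19,X), (21,X), (23,Y), (26,X), (26,Y), (33,Y), (34,Y)
ranks: 8->1, 13->2, 15->3, 17->4, 18->5, 19->6, 21->7, 23->8, 26->9.5, 26->9.5, 33->11, 34->12
Step 2: Rank sum for X: R1 = 1 + 5 + 6 + 7 + 9.5 = 28.5.
Step 3: U_X = R1 - n1(n1+1)/2 = 28.5 - 5*6/2 = 28.5 - 15 = 13.5.
       U_Y = n1*n2 - U_X = 35 - 13.5 = 21.5.
Step 4: Ties are present, so use the tie-corrected normal approximation (with continuity correction) for the p-value.
Step 5: p-value = 0.569088; compare to alpha = 0.05. fail to reject H0.

U_X = 13.5, p = 0.569088, fail to reject H0 at alpha = 0.05.


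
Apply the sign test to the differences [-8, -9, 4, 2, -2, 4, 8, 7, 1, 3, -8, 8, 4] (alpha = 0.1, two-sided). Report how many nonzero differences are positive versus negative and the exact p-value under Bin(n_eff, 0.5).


Step 1: Discard zero differences. Original n = 13; n_eff = number of nonzero differences = 13.
Nonzero differences (with sign): -8, -9, +4, +2, -2, +4, +8, +7, +1, +3, -8, +8, +4
Step 2: Count signs: positive = 9, negative = 4.
Step 3: Under H0: P(positive) = 0.5, so the number of positives S ~ Bin(13, 0.5).
Step 4: Two-sided exact p-value = sum of Bin(13,0.5) probabilities at or below the observed probability = 0.266846.
Step 5: alpha = 0.1. fail to reject H0.

n_eff = 13, pos = 9, neg = 4, p = 0.266846, fail to reject H0.


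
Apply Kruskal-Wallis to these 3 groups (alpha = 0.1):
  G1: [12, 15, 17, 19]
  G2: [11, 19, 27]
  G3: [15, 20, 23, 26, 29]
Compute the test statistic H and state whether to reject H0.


Step 1: Combine all N = 12 observations and assign midranks.
sorted (value, group, rank): (11,G2,1), (12,G1,2), (15,G1,3.5), (15,G3,3.5), (17,G1,5), (19,G1,6.5), (19,G2,6.5), (20,G3,8), (23,G3,9), (26,G3,10), (27,G2,11), (29,G3,12)
Step 2: Sum ranks within each group.
R_1 = 17 (n_1 = 4)
R_2 = 18.5 (n_2 = 3)
R_3 = 42.5 (n_3 = 5)
Step 3: H = 12/(N(N+1)) * sum(R_i^2/n_i) - 3(N+1)
     = 12/(12*13) * (17^2/4 + 18.5^2/3 + 42.5^2/5) - 3*13
     = 0.076923 * 547.583 - 39
     = 3.121795.
Step 4: Ties present; correction factor C = 1 - 12/(12^3 - 12) = 0.993007. Corrected H = 3.121795 / 0.993007 = 3.143779.
Step 5: Under H0, H ~ chi^2(2); p-value = 0.207652.
Step 6: alpha = 0.1. fail to reject H0.

H = 3.1438, df = 2, p = 0.207652, fail to reject H0.


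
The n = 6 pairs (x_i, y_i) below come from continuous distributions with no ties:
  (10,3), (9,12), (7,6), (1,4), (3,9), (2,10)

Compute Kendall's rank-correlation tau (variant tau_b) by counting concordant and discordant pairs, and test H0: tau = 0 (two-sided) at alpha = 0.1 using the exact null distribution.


Step 1: Enumerate the 15 unordered pairs (i,j) with i<j and classify each by sign(x_j-x_i) * sign(y_j-y_i).
  (1,2):dx=-1,dy=+9->D; (1,3):dx=-3,dy=+3->D; (1,4):dx=-9,dy=+1->D; (1,5):dx=-7,dy=+6->D
  (1,6):dx=-8,dy=+7->D; (2,3):dx=-2,dy=-6->C; (2,4):dx=-8,dy=-8->C; (2,5):dx=-6,dy=-3->C
  (2,6):dx=-7,dy=-2->C; (3,4):dx=-6,dy=-2->C; (3,5):dx=-4,dy=+3->D; (3,6):dx=-5,dy=+4->D
  (4,5):dx=+2,dy=+5->C; (4,6):dx=+1,dy=+6->C; (5,6):dx=-1,dy=+1->D
Step 2: C = 7, D = 8, total pairs = 15.
Step 3: tau = (C - D)/(n(n-1)/2) = (7 - 8)/15 = -0.066667.
Step 4: Exact two-sided p-value (enumerate n! = 720 permutations of y under H0): p = 1.000000.
Step 5: alpha = 0.1. fail to reject H0.

tau_b = -0.0667 (C=7, D=8), p = 1.000000, fail to reject H0.


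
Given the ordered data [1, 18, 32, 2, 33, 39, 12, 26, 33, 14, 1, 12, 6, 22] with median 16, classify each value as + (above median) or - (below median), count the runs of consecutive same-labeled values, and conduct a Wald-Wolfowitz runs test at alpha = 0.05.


Step 1: Compute median = 16; label A = above, B = below.
Labels in order: BAABAABAABBBBA  (n_A = 7, n_B = 7)
Step 2: Count runs R = 8.
Step 3: Under H0 (random ordering), E[R] = 2*n_A*n_B/(n_A+n_B) + 1 = 2*7*7/14 + 1 = 8.0000.
        Var[R] = 2*n_A*n_B*(2*n_A*n_B - n_A - n_B) / ((n_A+n_B)^2 * (n_A+n_B-1)) = 8232/2548 = 3.2308.
        SD[R] = 1.7974.
Step 4: R = E[R], so z = 0 with no continuity correction.
Step 5: Two-sided p-value via normal approximation = 2*(1 - Phi(|z|)) = 1.000000.
Step 6: alpha = 0.05. fail to reject H0.

R = 8, z = 0.0000, p = 1.000000, fail to reject H0.


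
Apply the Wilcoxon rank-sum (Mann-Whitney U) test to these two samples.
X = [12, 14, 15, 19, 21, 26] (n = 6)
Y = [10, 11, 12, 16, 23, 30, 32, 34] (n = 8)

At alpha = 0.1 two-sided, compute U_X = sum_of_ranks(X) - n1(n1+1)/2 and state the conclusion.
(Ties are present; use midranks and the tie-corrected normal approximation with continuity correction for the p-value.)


Step 1: Combine and sort all 14 observations; assign midranks.
sorted (value, group): (10,Y), (11,Y), (12,X), (12,Y), (14,X), (15,X), (16,Y), (19,X), (21,X), (23,Y), (26,X), (30,Y), (32,Y), (34,Y)
ranks: 10->1, 11->2, 12->3.5, 12->3.5, 14->5, 15->6, 16->7, 19->8, 21->9, 23->10, 26->11, 30->12, 32->13, 34->14
Step 2: Rank sum for X: R1 = 3.5 + 5 + 6 + 8 + 9 + 11 = 42.5.
Step 3: U_X = R1 - n1(n1+1)/2 = 42.5 - 6*7/2 = 42.5 - 21 = 21.5.
       U_Y = n1*n2 - U_X = 48 - 21.5 = 26.5.
Step 4: Ties are present, so use the tie-corrected normal approximation (with continuity correction) for the p-value.
Step 5: p-value = 0.796034; compare to alpha = 0.1. fail to reject H0.

U_X = 21.5, p = 0.796034, fail to reject H0 at alpha = 0.1.


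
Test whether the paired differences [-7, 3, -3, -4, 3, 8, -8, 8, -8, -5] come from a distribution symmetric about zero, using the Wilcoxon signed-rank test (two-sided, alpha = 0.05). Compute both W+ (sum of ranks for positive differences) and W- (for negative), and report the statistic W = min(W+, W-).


Step 1: Drop any zero differences (none here) and take |d_i|.
|d| = [7, 3, 3, 4, 3, 8, 8, 8, 8, 5]
Step 2: Midrank |d_i| (ties get averaged ranks).
ranks: |7|->6, |3|->2, |3|->2, |4|->4, |3|->2, |8|->8.5, |8|->8.5, |8|->8.5, |8|->8.5, |5|->5
Step 3: Attach original signs; sum ranks with positive sign and with negative sign.
W+ = 2 + 2 + 8.5 + 8.5 = 21
W- = 6 + 2 + 4 + 8.5 + 8.5 + 5 = 34
(Check: W+ + W- = 55 should equal n(n+1)/2 = 55.)
Step 4: Test statistic W = min(W+, W-) = 21.
Step 5: Ties in |d|, so use the tie-corrected normal approximation.
        E[W] = n(n+1)/4 = 10*11/4 = 27.5.
        Tie groups: |d|=3 (t=3), |d|=8 (t=4); sum(t^3 - t) = 84.
        Var[W] = n(n+1)(2n+1)/24 - sum(t^3-t)/48 = 2310/24 - 84/48 = 94.5.
        z = (W - E[W]) / sqrt(Var[W]) = (21 - 27.5) / 9.7211 = -0.6686.
        Two-sided p = 2*Phi(z) = 0.503720.
Step 6: alpha = 0.05. fail to reject H0.

W+ = 21, W- = 34, W = min = 21, p = 0.503720, fail to reject H0.


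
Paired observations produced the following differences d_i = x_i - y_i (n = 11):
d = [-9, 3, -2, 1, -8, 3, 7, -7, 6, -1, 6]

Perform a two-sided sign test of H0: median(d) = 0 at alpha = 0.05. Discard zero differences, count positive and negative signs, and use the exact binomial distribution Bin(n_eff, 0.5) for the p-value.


Step 1: Discard zero differences. Original n = 11; n_eff = number of nonzero differences = 11.
Nonzero differences (with sign): -9, +3, -2, +1, -8, +3, +7, -7, +6, -1, +6
Step 2: Count signs: positive = 6, negative = 5.
Step 3: Under H0: P(positive) = 0.5, so the number of positives S ~ Bin(11, 0.5).
Step 4: Two-sided exact p-value = sum of Bin(11,0.5) probabilities at or below the observed probability = 1.000000.
Step 5: alpha = 0.05. fail to reject H0.

n_eff = 11, pos = 6, neg = 5, p = 1.000000, fail to reject H0.


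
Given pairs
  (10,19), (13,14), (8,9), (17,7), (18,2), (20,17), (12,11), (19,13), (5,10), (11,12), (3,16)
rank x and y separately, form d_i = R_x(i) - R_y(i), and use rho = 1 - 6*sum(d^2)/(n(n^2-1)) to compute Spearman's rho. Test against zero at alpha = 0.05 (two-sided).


Step 1: Rank x and y separately (midranks; no ties here).
rank(x): 10->4, 13->7, 8->3, 17->8, 18->9, 20->11, 12->6, 19->10, 5->2, 11->5, 3->1
rank(y): 19->11, 14->8, 9->3, 7->2, 2->1, 17->10, 11->5, 13->7, 10->4, 12->6, 16->9
Step 2: d_i = R_x(i) - R_y(i); compute d_i^2.
  (4-11)^2=49, (7-8)^2=1, (3-3)^2=0, (8-2)^2=36, (9-1)^2=64, (11-10)^2=1, (6-5)^2=1, (10-7)^2=9, (2-4)^2=4, (5-6)^2=1, (1-9)^2=64
sum(d^2) = 230.
Step 3: rho = 1 - 6*230 / (11*(11^2 - 1)) = 1 - 1380/1320 = -0.045455.
Step 4: Under H0, t = rho * sqrt((n-2)/(1-rho^2)) = -0.1365 ~ t(9).
Step 5: Two-sided p-value from the t-distribution with 9 df = 0.894427.
Step 6: alpha = 0.05. fail to reject H0.

rho = -0.0455, p = 0.894427, fail to reject H0 at alpha = 0.05.


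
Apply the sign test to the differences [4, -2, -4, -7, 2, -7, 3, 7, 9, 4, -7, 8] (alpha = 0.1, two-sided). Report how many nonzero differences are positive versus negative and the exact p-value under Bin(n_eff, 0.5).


Step 1: Discard zero differences. Original n = 12; n_eff = number of nonzero differences = 12.
Nonzero differences (with sign): +4, -2, -4, -7, +2, -7, +3, +7, +9, +4, -7, +8
Step 2: Count signs: positive = 7, negative = 5.
Step 3: Under H0: P(positive) = 0.5, so the number of positives S ~ Bin(12, 0.5).
Step 4: Two-sided exact p-value = sum of Bin(12,0.5) probabilities at or below the observed probability = 0.774414.
Step 5: alpha = 0.1. fail to reject H0.

n_eff = 12, pos = 7, neg = 5, p = 0.774414, fail to reject H0.


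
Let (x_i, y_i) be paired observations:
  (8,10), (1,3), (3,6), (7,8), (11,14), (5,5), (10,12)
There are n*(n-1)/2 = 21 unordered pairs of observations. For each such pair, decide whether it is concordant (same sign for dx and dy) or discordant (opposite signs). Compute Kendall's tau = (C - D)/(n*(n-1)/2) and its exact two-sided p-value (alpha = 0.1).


Step 1: Enumerate the 21 unordered pairs (i,j) with i<j and classify each by sign(x_j-x_i) * sign(y_j-y_i).
  (1,2):dx=-7,dy=-7->C; (1,3):dx=-5,dy=-4->C; (1,4):dx=-1,dy=-2->C; (1,5):dx=+3,dy=+4->C
  (1,6):dx=-3,dy=-5->C; (1,7):dx=+2,dy=+2->C; (2,3):dx=+2,dy=+3->C; (2,4):dx=+6,dy=+5->C
  (2,5):dx=+10,dy=+11->C; (2,6):dx=+4,dy=+2->C; (2,7):dx=+9,dy=+9->C; (3,4):dx=+4,dy=+2->C
  (3,5):dx=+8,dy=+8->C; (3,6):dx=+2,dy=-1->D; (3,7):dx=+7,dy=+6->C; (4,5):dx=+4,dy=+6->C
  (4,6):dx=-2,dy=-3->C; (4,7):dx=+3,dy=+4->C; (5,6):dx=-6,dy=-9->C; (5,7):dx=-1,dy=-2->C
  (6,7):dx=+5,dy=+7->C
Step 2: C = 20, D = 1, total pairs = 21.
Step 3: tau = (C - D)/(n(n-1)/2) = (20 - 1)/21 = 0.904762.
Step 4: Exact two-sided p-value (enumerate n! = 5040 permutations of y under H0): p = 0.002778.
Step 5: alpha = 0.1. reject H0.

tau_b = 0.9048 (C=20, D=1), p = 0.002778, reject H0.


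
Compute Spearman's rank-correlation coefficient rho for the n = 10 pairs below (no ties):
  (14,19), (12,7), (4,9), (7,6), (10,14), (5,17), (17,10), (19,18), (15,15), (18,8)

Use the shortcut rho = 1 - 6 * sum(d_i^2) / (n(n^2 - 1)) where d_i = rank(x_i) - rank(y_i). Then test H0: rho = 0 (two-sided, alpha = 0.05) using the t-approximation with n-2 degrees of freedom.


Step 1: Rank x and y separately (midranks; no ties here).
rank(x): 14->6, 12->5, 4->1, 7->3, 10->4, 5->2, 17->8, 19->10, 15->7, 18->9
rank(y): 19->10, 7->2, 9->4, 6->1, 14->6, 17->8, 10->5, 18->9, 15->7, 8->3
Step 2: d_i = R_x(i) - R_y(i); compute d_i^2.
  (6-10)^2=16, (5-2)^2=9, (1-4)^2=9, (3-1)^2=4, (4-6)^2=4, (2-8)^2=36, (8-5)^2=9, (10-9)^2=1, (7-7)^2=0, (9-3)^2=36
sum(d^2) = 124.
Step 3: rho = 1 - 6*124 / (10*(10^2 - 1)) = 1 - 744/990 = 0.248485.
Step 4: Under H0, t = rho * sqrt((n-2)/(1-rho^2)) = 0.7256 ~ t(8).
Step 5: Two-sided p-value from the t-distribution with 8 df = 0.488776.
Step 6: alpha = 0.05. fail to reject H0.

rho = 0.2485, p = 0.488776, fail to reject H0 at alpha = 0.05.


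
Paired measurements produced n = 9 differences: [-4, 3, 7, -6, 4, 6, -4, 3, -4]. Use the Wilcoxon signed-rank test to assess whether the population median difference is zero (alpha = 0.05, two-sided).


Step 1: Drop any zero differences (none here) and take |d_i|.
|d| = [4, 3, 7, 6, 4, 6, 4, 3, 4]
Step 2: Midrank |d_i| (ties get averaged ranks).
ranks: |4|->4.5, |3|->1.5, |7|->9, |6|->7.5, |4|->4.5, |6|->7.5, |4|->4.5, |3|->1.5, |4|->4.5
Step 3: Attach original signs; sum ranks with positive sign and with negative sign.
W+ = 1.5 + 9 + 4.5 + 7.5 + 1.5 = 24
W- = 4.5 + 7.5 + 4.5 + 4.5 = 21
(Check: W+ + W- = 45 should equal n(n+1)/2 = 45.)
Step 4: Test statistic W = min(W+, W-) = 21.
Step 5: Ties in |d|, so use the tie-corrected normal approximation.
        E[W] = n(n+1)/4 = 9*10/4 = 22.5.
        Tie groups: |d|=3 (t=2), |d|=4 (t=4), |d|=6 (t=2); sum(t^3 - t) = 72.
        Var[W] = n(n+1)(2n+1)/24 - sum(t^3-t)/48 = 1710/24 - 72/48 = 69.75.
        z = (W - E[W]) / sqrt(Var[W]) = (21 - 22.5) / 8.3516 = -0.1796.
        Two-sided p = 2*Phi(z) = 0.857462.
Step 6: alpha = 0.05. fail to reject H0.

W+ = 24, W- = 21, W = min = 21, p = 0.857462, fail to reject H0.


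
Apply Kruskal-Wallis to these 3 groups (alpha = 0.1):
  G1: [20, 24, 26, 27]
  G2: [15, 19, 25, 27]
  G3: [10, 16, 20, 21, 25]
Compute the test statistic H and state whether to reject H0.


Step 1: Combine all N = 13 observations and assign midranks.
sorted (value, group, rank): (10,G3,1), (15,G2,2), (16,G3,3), (19,G2,4), (20,G1,5.5), (20,G3,5.5), (21,G3,7), (24,G1,8), (25,G2,9.5), (25,G3,9.5), (26,G1,11), (27,G1,12.5), (27,G2,12.5)
Step 2: Sum ranks within each group.
R_1 = 37 (n_1 = 4)
R_2 = 28 (n_2 = 4)
R_3 = 26 (n_3 = 5)
Step 3: H = 12/(N(N+1)) * sum(R_i^2/n_i) - 3(N+1)
     = 12/(13*14) * (37^2/4 + 28^2/4 + 26^2/5) - 3*14
     = 0.065934 * 673.45 - 42
     = 2.403297.
Step 4: Ties present; correction factor C = 1 - 18/(13^3 - 13) = 0.991758. Corrected H = 2.403297 / 0.991758 = 2.423269.
Step 5: Under H0, H ~ chi^2(2); p-value = 0.297710.
Step 6: alpha = 0.1. fail to reject H0.

H = 2.4233, df = 2, p = 0.297710, fail to reject H0.


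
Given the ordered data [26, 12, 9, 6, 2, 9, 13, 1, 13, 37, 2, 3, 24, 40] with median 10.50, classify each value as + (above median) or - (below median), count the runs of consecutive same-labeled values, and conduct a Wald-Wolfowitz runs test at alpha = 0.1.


Step 1: Compute median = 10.50; label A = above, B = below.
Labels in order: AABBBBABAABBAA  (n_A = 7, n_B = 7)
Step 2: Count runs R = 7.
Step 3: Under H0 (random ordering), E[R] = 2*n_A*n_B/(n_A+n_B) + 1 = 2*7*7/14 + 1 = 8.0000.
        Var[R] = 2*n_A*n_B*(2*n_A*n_B - n_A - n_B) / ((n_A+n_B)^2 * (n_A+n_B-1)) = 8232/2548 = 3.2308.
        SD[R] = 1.7974.
Step 4: Continuity-corrected z = (R + 0.5 - E[R]) / SD[R] = (7 + 0.5 - 8.0000) / 1.7974 = -0.2782.
Step 5: Two-sided p-value via normal approximation = 2*(1 - Phi(|z|)) = 0.780879.
Step 6: alpha = 0.1. fail to reject H0.

R = 7, z = -0.2782, p = 0.780879, fail to reject H0.


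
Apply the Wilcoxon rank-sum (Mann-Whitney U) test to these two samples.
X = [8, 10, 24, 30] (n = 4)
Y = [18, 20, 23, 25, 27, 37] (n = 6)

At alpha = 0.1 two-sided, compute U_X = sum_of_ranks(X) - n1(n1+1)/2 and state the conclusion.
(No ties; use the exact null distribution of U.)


Step 1: Combine and sort all 10 observations; assign midranks.
sorted (value, group): (8,X), (10,X), (18,Y), (20,Y), (23,Y), (24,X), (25,Y), (27,Y), (30,X), (37,Y)
ranks: 8->1, 10->2, 18->3, 20->4, 23->5, 24->6, 25->7, 27->8, 30->9, 37->10
Step 2: Rank sum for X: R1 = 1 + 2 + 6 + 9 = 18.
Step 3: U_X = R1 - n1(n1+1)/2 = 18 - 4*5/2 = 18 - 10 = 8.
       U_Y = n1*n2 - U_X = 24 - 8 = 16.
Step 4: No ties, so the exact null distribution of U (based on enumerating the C(10,4) = 210 equally likely rank assignments) gives the two-sided p-value.
Step 5: p-value = 0.476190; compare to alpha = 0.1. fail to reject H0.

U_X = 8, p = 0.476190, fail to reject H0 at alpha = 0.1.


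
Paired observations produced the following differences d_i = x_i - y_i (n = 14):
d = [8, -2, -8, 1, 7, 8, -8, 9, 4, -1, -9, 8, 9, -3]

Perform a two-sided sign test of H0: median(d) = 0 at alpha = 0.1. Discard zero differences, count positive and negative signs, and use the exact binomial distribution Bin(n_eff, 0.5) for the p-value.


Step 1: Discard zero differences. Original n = 14; n_eff = number of nonzero differences = 14.
Nonzero differences (with sign): +8, -2, -8, +1, +7, +8, -8, +9, +4, -1, -9, +8, +9, -3
Step 2: Count signs: positive = 8, negative = 6.
Step 3: Under H0: P(positive) = 0.5, so the number of positives S ~ Bin(14, 0.5).
Step 4: Two-sided exact p-value = sum of Bin(14,0.5) probabilities at or below the observed probability = 0.790527.
Step 5: alpha = 0.1. fail to reject H0.

n_eff = 14, pos = 8, neg = 6, p = 0.790527, fail to reject H0.


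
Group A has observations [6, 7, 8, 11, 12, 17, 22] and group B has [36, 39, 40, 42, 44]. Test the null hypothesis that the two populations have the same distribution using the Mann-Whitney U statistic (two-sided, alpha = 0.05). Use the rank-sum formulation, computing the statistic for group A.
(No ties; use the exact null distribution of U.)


Step 1: Combine and sort all 12 observations; assign midranks.
sorted (value, group): (6,X), (7,X), (8,X), (11,X), (12,X), (17,X), (22,X), (36,Y), (39,Y), (40,Y), (42,Y), (44,Y)
ranks: 6->1, 7->2, 8->3, 11->4, 12->5, 17->6, 22->7, 36->8, 39->9, 40->10, 42->11, 44->12
Step 2: Rank sum for X: R1 = 1 + 2 + 3 + 4 + 5 + 6 + 7 = 28.
Step 3: U_X = R1 - n1(n1+1)/2 = 28 - 7*8/2 = 28 - 28 = 0.
       U_Y = n1*n2 - U_X = 35 - 0 = 35.
Step 4: No ties, so the exact null distribution of U (based on enumerating the C(12,7) = 792 equally likely rank assignments) gives the two-sided p-value.
Step 5: p-value = 0.002525; compare to alpha = 0.05. reject H0.

U_X = 0, p = 0.002525, reject H0 at alpha = 0.05.


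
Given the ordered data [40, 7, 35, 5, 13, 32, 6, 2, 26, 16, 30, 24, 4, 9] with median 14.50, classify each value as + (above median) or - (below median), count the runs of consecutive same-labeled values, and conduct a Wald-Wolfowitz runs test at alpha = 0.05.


Step 1: Compute median = 14.50; label A = above, B = below.
Labels in order: ABABBABBAAAABB  (n_A = 7, n_B = 7)
Step 2: Count runs R = 8.
Step 3: Under H0 (random ordering), E[R] = 2*n_A*n_B/(n_A+n_B) + 1 = 2*7*7/14 + 1 = 8.0000.
        Var[R] = 2*n_A*n_B*(2*n_A*n_B - n_A - n_B) / ((n_A+n_B)^2 * (n_A+n_B-1)) = 8232/2548 = 3.2308.
        SD[R] = 1.7974.
Step 4: R = E[R], so z = 0 with no continuity correction.
Step 5: Two-sided p-value via normal approximation = 2*(1 - Phi(|z|)) = 1.000000.
Step 6: alpha = 0.05. fail to reject H0.

R = 8, z = 0.0000, p = 1.000000, fail to reject H0.


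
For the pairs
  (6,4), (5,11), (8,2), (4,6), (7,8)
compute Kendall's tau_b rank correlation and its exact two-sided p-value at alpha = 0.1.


Step 1: Enumerate the 10 unordered pairs (i,j) with i<j and classify each by sign(x_j-x_i) * sign(y_j-y_i).
  (1,2):dx=-1,dy=+7->D; (1,3):dx=+2,dy=-2->D; (1,4):dx=-2,dy=+2->D; (1,5):dx=+1,dy=+4->C
  (2,3):dx=+3,dy=-9->D; (2,4):dx=-1,dy=-5->C; (2,5):dx=+2,dy=-3->D; (3,4):dx=-4,dy=+4->D
  (3,5):dx=-1,dy=+6->D; (4,5):dx=+3,dy=+2->C
Step 2: C = 3, D = 7, total pairs = 10.
Step 3: tau = (C - D)/(n(n-1)/2) = (3 - 7)/10 = -0.400000.
Step 4: Exact two-sided p-value (enumerate n! = 120 permutations of y under H0): p = 0.483333.
Step 5: alpha = 0.1. fail to reject H0.

tau_b = -0.4000 (C=3, D=7), p = 0.483333, fail to reject H0.


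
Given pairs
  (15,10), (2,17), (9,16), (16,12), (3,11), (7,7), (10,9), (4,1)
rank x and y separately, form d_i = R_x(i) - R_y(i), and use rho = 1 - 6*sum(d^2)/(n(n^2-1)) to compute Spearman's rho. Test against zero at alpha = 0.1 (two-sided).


Step 1: Rank x and y separately (midranks; no ties here).
rank(x): 15->7, 2->1, 9->5, 16->8, 3->2, 7->4, 10->6, 4->3
rank(y): 10->4, 17->8, 16->7, 12->6, 11->5, 7->2, 9->3, 1->1
Step 2: d_i = R_x(i) - R_y(i); compute d_i^2.
  (7-4)^2=9, (1-8)^2=49, (5-7)^2=4, (8-6)^2=4, (2-5)^2=9, (4-2)^2=4, (6-3)^2=9, (3-1)^2=4
sum(d^2) = 92.
Step 3: rho = 1 - 6*92 / (8*(8^2 - 1)) = 1 - 552/504 = -0.095238.
Step 4: Under H0, t = rho * sqrt((n-2)/(1-rho^2)) = -0.2343 ~ t(6).
Step 5: Two-sided p-value from the t-distribution with 6 df = 0.822505.
Step 6: alpha = 0.1. fail to reject H0.

rho = -0.0952, p = 0.822505, fail to reject H0 at alpha = 0.1.


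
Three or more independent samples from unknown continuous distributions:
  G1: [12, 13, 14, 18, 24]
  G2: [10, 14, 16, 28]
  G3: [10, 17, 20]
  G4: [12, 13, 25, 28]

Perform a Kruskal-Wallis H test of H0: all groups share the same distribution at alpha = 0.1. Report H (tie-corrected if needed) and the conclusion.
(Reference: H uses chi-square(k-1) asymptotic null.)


Step 1: Combine all N = 16 observations and assign midranks.
sorted (value, group, rank): (10,G2,1.5), (10,G3,1.5), (12,G1,3.5), (12,G4,3.5), (13,G1,5.5), (13,G4,5.5), (14,G1,7.5), (14,G2,7.5), (16,G2,9), (17,G3,10), (18,G1,11), (20,G3,12), (24,G1,13), (25,G4,14), (28,G2,15.5), (28,G4,15.5)
Step 2: Sum ranks within each group.
R_1 = 40.5 (n_1 = 5)
R_2 = 33.5 (n_2 = 4)
R_3 = 23.5 (n_3 = 3)
R_4 = 38.5 (n_4 = 4)
Step 3: H = 12/(N(N+1)) * sum(R_i^2/n_i) - 3(N+1)
     = 12/(16*17) * (40.5^2/5 + 33.5^2/4 + 23.5^2/3 + 38.5^2/4) - 3*17
     = 0.044118 * 1163.26 - 51
     = 0.320221.
Step 4: Ties present; correction factor C = 1 - 30/(16^3 - 16) = 0.992647. Corrected H = 0.320221 / 0.992647 = 0.322593.
Step 5: Under H0, H ~ chi^2(3); p-value = 0.955725.
Step 6: alpha = 0.1. fail to reject H0.

H = 0.3226, df = 3, p = 0.955725, fail to reject H0.


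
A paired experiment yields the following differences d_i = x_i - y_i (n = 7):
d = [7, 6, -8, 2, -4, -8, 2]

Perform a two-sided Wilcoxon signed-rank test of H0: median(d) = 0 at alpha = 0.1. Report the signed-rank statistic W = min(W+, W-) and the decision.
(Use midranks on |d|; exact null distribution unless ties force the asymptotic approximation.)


Step 1: Drop any zero differences (none here) and take |d_i|.
|d| = [7, 6, 8, 2, 4, 8, 2]
Step 2: Midrank |d_i| (ties get averaged ranks).
ranks: |7|->5, |6|->4, |8|->6.5, |2|->1.5, |4|->3, |8|->6.5, |2|->1.5
Step 3: Attach original signs; sum ranks with positive sign and with negative sign.
W+ = 5 + 4 + 1.5 + 1.5 = 12
W- = 6.5 + 3 + 6.5 = 16
(Check: W+ + W- = 28 should equal n(n+1)/2 = 28.)
Step 4: Test statistic W = min(W+, W-) = 12.
Step 5: Ties in |d|, so use the tie-corrected normal approximation.
        E[W] = n(n+1)/4 = 7*8/4 = 14.
        Tie groups: |d|=2 (t=2), |d|=8 (t=2); sum(t^3 - t) = 12.
        Var[W] = n(n+1)(2n+1)/24 - sum(t^3-t)/48 = 840/24 - 12/48 = 34.75.
        z = (W - E[W]) / sqrt(Var[W]) = (12 - 14) / 5.8949 = -0.3393.
        Two-sided p = 2*Phi(z) = 0.734402.
Step 6: alpha = 0.1. fail to reject H0.

W+ = 12, W- = 16, W = min = 12, p = 0.734402, fail to reject H0.


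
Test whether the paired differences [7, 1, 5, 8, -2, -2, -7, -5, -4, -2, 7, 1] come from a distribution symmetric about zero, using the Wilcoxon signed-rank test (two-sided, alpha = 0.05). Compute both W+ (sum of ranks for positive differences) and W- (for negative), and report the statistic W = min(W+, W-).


Step 1: Drop any zero differences (none here) and take |d_i|.
|d| = [7, 1, 5, 8, 2, 2, 7, 5, 4, 2, 7, 1]
Step 2: Midrank |d_i| (ties get averaged ranks).
ranks: |7|->10, |1|->1.5, |5|->7.5, |8|->12, |2|->4, |2|->4, |7|->10, |5|->7.5, |4|->6, |2|->4, |7|->10, |1|->1.5
Step 3: Attach original signs; sum ranks with positive sign and with negative sign.
W+ = 10 + 1.5 + 7.5 + 12 + 10 + 1.5 = 42.5
W- = 4 + 4 + 10 + 7.5 + 6 + 4 = 35.5
(Check: W+ + W- = 78 should equal n(n+1)/2 = 78.)
Step 4: Test statistic W = min(W+, W-) = 35.5.
Step 5: Ties in |d|, so use the tie-corrected normal approximation.
        E[W] = n(n+1)/4 = 12*13/4 = 39.
        Tie groups: |d|=1 (t=2), |d|=2 (t=3), |d|=5 (t=2), |d|=7 (t=3); sum(t^3 - t) = 60.
        Var[W] = n(n+1)(2n+1)/24 - sum(t^3-t)/48 = 3900/24 - 60/48 = 161.25.
        z = (W - E[W]) / sqrt(Var[W]) = (35.5 - 39) / 12.6984 = -0.2756.
        Two-sided p = 2*Phi(z) = 0.782836.
Step 6: alpha = 0.05. fail to reject H0.

W+ = 42.5, W- = 35.5, W = min = 35.5, p = 0.782836, fail to reject H0.


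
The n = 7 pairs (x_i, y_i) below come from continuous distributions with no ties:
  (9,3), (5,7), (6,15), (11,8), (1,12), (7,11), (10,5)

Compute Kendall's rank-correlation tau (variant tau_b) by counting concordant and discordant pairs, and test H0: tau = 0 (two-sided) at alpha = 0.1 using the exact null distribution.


Step 1: Enumerate the 21 unordered pairs (i,j) with i<j and classify each by sign(x_j-x_i) * sign(y_j-y_i).
  (1,2):dx=-4,dy=+4->D; (1,3):dx=-3,dy=+12->D; (1,4):dx=+2,dy=+5->C; (1,5):dx=-8,dy=+9->D
  (1,6):dx=-2,dy=+8->D; (1,7):dx=+1,dy=+2->C; (2,3):dx=+1,dy=+8->C; (2,4):dx=+6,dy=+1->C
  (2,5):dx=-4,dy=+5->D; (2,6):dx=+2,dy=+4->C; (2,7):dx=+5,dy=-2->D; (3,4):dx=+5,dy=-7->D
  (3,5):dx=-5,dy=-3->C; (3,6):dx=+1,dy=-4->D; (3,7):dx=+4,dy=-10->D; (4,5):dx=-10,dy=+4->D
  (4,6):dx=-4,dy=+3->D; (4,7):dx=-1,dy=-3->C; (5,6):dx=+6,dy=-1->D; (5,7):dx=+9,dy=-7->D
  (6,7):dx=+3,dy=-6->D
Step 2: C = 7, D = 14, total pairs = 21.
Step 3: tau = (C - D)/(n(n-1)/2) = (7 - 14)/21 = -0.333333.
Step 4: Exact two-sided p-value (enumerate n! = 5040 permutations of y under H0): p = 0.381349.
Step 5: alpha = 0.1. fail to reject H0.

tau_b = -0.3333 (C=7, D=14), p = 0.381349, fail to reject H0.
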